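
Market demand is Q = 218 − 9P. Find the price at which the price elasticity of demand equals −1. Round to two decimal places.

For linear demand Q = a − bP, E = −bP/(a − bP). |E| = 1 ⇒ bP = a − bP ⇒ P = a/(2b).
P = 218/(2·9) ≈ 12.11.

12.11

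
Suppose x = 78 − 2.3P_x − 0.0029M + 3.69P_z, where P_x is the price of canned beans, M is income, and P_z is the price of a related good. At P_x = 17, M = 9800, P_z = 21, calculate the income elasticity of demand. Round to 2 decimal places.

First evaluate x: 78 − 2.3(17) − 0.0029(9800) + 3.69(21) = 78 − 39.1 − 28.42 + 77.49 = 87.97.
∂x/∂M = −0.0029, so E_I = -0.0029·(9800/87.97) ≈ -0.32.
E_I < 0: inferior good.

-0.32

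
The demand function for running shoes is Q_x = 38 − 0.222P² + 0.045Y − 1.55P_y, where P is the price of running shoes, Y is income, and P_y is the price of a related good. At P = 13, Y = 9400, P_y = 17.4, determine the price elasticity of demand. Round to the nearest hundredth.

-0.19

Substituting, Q_x = 38 − 0.222(13)² + 0.045(9400) − 1.55(17.4) = 38 − 37.518 + 423 − 26.97 = 396.512.
∂Q_x/∂P = −2·0.222·P = -5.772, so E_p = -5.772·(13/396.512) ≈ -0.19.
|E_p| < 1: demand is inelastic.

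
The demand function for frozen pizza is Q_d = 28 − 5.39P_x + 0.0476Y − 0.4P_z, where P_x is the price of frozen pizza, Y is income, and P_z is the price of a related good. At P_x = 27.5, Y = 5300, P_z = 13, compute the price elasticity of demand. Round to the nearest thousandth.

Substituting, Q_d = 28 − 5.39(27.5) + 0.0476(5300) − 0.4(13) = 28 − 148.225 + 252.28 − 5.2 = 126.855.
∂Q_d/∂P_x = −5.39, so E_p = (−5.39)·(27.5/126.855) ≈ -1.168.
|E_p| > 1: demand is elastic.

-1.168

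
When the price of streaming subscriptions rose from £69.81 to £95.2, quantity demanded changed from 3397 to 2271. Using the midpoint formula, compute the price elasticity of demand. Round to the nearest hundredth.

%Δq = (2271 − 3397)/[(3397 + 2271)/2] = -1126/2834 ≈ -0.3973.
%Δp = (95.2 − 69.81)/[(69.81 + 95.2)/2] = 25.39/82.505 ≈ 0.3077.
Arc elasticity E = %Δq/%Δp ≈ -0.3973/0.3077 ≈ -1.29.
|E| > 1: demand is elastic over this range.

-1.29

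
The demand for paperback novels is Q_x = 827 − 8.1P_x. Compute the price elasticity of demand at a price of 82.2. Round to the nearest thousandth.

At P_x = 82.2, Q_x = 161.18.
dQ_x/dP_x = −8.1.
Point elasticity E = (dQ_x/dP_x)·(P_x/Q_x) = -8.1 × 82.2/161.18 ≈ -4.131.
|E| > 1, so demand is elastic at this price.

-4.131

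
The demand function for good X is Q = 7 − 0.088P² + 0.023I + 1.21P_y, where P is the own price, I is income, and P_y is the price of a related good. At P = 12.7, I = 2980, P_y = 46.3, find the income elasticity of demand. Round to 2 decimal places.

First evaluate Q: 7 − 0.088(12.7)² + 0.023(2980) + 1.21(46.3) = 7 − 14.1935 + 68.54 + 56.023 = 117.3695.
∂Q/∂I = +0.023, so E_I = 0.023·(2980/117.3695) ≈ 0.58.
E_I ∈ (0,1): normal good (necessity).

0.58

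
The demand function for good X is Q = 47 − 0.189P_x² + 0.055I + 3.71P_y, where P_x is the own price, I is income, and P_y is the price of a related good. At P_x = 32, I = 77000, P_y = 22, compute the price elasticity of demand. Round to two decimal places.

Substituting, Q = 47 − 0.189(32)² + 0.055(77000) + 3.71(22) = 47 − 193.536 + 4235 + 81.62 = 4170.084.
∂Q/∂P_x = −2·0.189·P_x = -12.096, so E_p = -12.096·(32/4170.084) ≈ -0.09.
|E_p| < 1: demand is inelastic.

-0.09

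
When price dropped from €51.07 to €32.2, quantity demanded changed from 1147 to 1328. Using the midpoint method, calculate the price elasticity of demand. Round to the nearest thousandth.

%Δq = (1328 − 1147)/[(1147 + 1328)/2] = 181/1237.5 ≈ 0.1463.
%ΔP = (32.2 − 51.07)/[(51.07 + 32.2)/2] = -18.87/41.635 ≈ -0.4532.
Arc elasticity E = %Δq/%ΔP ≈ 0.1463/-0.4532 ≈ -0.323.
|E| < 1: demand is inelastic over this range.

-0.323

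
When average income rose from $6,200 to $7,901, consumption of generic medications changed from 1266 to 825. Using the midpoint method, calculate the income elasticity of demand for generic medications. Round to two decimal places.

%ΔQ = (825 − 1266)/[(1266+825)/2] = -441/1045.5 ≈ -0.4218.
%ΔI = (7,901 − 6,200)/[(6,200+7,901)/2] = 1701/7050.5 ≈ 0.2413.
E_I = %ΔQ/%ΔI ≈ -1.75.
E_I < 0: inferior good.

-1.75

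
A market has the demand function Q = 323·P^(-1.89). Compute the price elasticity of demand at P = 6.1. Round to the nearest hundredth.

-1.89

For a Cobb–Douglas (constant-elasticity) form Q = A·P^α·…, the elasticity with respect to P equals the exponent α at every point.
Here the exponent on P is -1.89, so the price elasticity of demand is -1.89.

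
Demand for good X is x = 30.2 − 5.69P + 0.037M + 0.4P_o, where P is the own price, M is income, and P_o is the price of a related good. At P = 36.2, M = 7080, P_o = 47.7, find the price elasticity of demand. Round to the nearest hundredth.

x = 30.2 − 5.69(36.2) + 0.037(7080) + 0.4(47.7) = 30.2 − 205.978 + 261.96 + 19.08 = 105.262.
∂x/∂P = −5.69, so E_p = (−5.69)·(36.2/105.262) ≈ -1.96.
|E_p| > 1: demand is elastic.

-1.96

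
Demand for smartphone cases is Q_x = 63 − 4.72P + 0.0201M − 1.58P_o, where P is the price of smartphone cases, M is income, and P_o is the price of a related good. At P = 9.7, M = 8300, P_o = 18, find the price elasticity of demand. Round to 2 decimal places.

-0.29

Q_x = 63 − 4.72(9.7) + 0.0201(8300) − 1.58(18) = 63 − 45.784 + 166.83 − 28.44 = 155.606.
∂Q_x/∂P = −4.72, so E_p = (−4.72)·(9.7/155.606) ≈ -0.29.
|E_p| < 1: demand is inelastic.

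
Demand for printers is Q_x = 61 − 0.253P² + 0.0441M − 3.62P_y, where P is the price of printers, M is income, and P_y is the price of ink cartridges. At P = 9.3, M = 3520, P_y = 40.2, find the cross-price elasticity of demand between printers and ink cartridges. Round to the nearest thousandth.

At the given point, Q_x = 61 − 0.253(9.3)² + 0.0441(3520) − 3.62(40.2) = 61 − 21.882 + 155.232 − 145.524 = 48.826.
∂Q_x/∂P_y = −3.62, so E_xy = -3.62·(40.2/48.826) ≈ -2.980.
E_xy < 0: the goods are complements.

-2.980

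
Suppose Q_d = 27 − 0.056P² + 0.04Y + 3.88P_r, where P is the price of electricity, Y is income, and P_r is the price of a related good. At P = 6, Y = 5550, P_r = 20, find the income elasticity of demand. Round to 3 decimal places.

0.684

At the given point, Q_d = 27 − 0.056(6)² + 0.04(5550) + 3.88(20) = 27 − 2.016 + 222 + 77.6 = 324.584.
∂Q_d/∂Y = +0.04, so E_I = 0.04·(5550/324.584) ≈ 0.684.
E_I ∈ (0,1): normal good (necessity).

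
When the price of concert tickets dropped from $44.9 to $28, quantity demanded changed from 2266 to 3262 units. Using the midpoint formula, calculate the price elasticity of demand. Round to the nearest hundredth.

%Δq = (3262 − 2266)/[(2266 + 3262)/2] = 996/2764 ≈ 0.3603.
%Δp = (28 − 44.9)/[(44.9 + 28)/2] = -16.9/36.45 ≈ -0.4636.
Arc elasticity E = %Δq/%Δp ≈ 0.3603/-0.4636 ≈ -0.78.
|E| < 1: demand is inelastic over this range.

-0.78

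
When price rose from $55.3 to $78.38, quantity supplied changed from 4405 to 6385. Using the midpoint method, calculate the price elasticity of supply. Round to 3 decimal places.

1.063

%Δq = (6385 − 4405)/[(4405 + 6385)/2] = 1980/5395 ≈ 0.3670.
%Δp = (78.38 − 55.3)/[(55.3 + 78.38)/2] = 23.08/66.84 ≈ 0.3453.
Arc elasticity E = %Δq/%Δp ≈ 0.3670/0.3453 ≈ 1.063.
|E| > 1: supply is elastic over this range.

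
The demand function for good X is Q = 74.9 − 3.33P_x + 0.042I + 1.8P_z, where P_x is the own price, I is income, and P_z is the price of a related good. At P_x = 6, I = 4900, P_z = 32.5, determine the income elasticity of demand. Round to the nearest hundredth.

Q = 74.9 − 3.33(6) + 0.042(4900) + 1.8(32.5) = 74.9 − 19.98 + 205.8 + 58.5 = 319.22.
∂Q/∂I = +0.042, so E_I = 0.042·(4900/319.22) ≈ 0.64.
E_I ∈ (0,1): normal good (necessity).

0.64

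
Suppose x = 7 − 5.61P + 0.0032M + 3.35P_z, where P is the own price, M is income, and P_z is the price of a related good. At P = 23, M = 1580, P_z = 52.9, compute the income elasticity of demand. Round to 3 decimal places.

0.084

x = 7 − 5.61(23) + 0.0032(1580) + 3.35(52.9) = 7 − 129.03 + 5.056 + 177.215 = 60.241.
∂x/∂M = +0.0032, so E_I = 0.0032·(1580/60.241) ≈ 0.084.
E_I ∈ (0,1): normal good (necessity).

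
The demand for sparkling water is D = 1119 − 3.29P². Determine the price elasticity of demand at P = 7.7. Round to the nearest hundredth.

-0.42

At P = 7.7, D = 923.9359.
dD/dP = −2·3.29·P = −50.666.
Point elasticity E = (dD/dP)·(P/D) = -50.666 × 7.7/923.9359 ≈ -0.42.
|E| < 1, so demand is inelastic at this price.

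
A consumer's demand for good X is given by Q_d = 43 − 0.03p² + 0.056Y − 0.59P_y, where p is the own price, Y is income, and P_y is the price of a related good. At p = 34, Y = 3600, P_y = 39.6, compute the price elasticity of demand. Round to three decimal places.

Q_d = 43 − 0.03(34)² + 0.056(3600) − 0.59(39.6) = 43 − 34.68 + 201.6 − 23.364 = 186.556.
∂Q_d/∂p = −2·0.03·p = -2.04, so E_p = -2.04·(34/186.556) ≈ -0.372.
|E_p| < 1: demand is inelastic.

-0.372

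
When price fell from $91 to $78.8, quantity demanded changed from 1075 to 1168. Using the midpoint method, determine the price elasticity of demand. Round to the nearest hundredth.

%Δq = (1168 − 1075)/[(1075 + 1168)/2] = 93/1121.5 ≈ 0.0829.
%ΔP = (78.8 − 91)/[(91 + 78.8)/2] = -12.2/84.9 ≈ -0.1437.
Arc elasticity E = %Δq/%ΔP ≈ 0.0829/-0.1437 ≈ -0.58.
|E| < 1: demand is inelastic over this range.

-0.58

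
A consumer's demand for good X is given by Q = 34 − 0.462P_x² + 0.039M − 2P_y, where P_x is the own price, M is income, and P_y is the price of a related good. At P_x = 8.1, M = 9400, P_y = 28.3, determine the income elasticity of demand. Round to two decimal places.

1.17

Substituting, Q = 34 − 0.462(8.1)² + 0.039(9400) − 2(28.3) = 34 − 30.3118 + 366.6 − 56.6 = 313.6882.
∂Q/∂M = +0.039, so E_I = 0.039·(9400/313.6882) ≈ 1.17.
E_I > 1: normal good (luxury).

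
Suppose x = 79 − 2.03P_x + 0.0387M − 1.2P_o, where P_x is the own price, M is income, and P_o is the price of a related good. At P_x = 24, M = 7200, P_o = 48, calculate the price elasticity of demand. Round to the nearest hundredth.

Evaluating quantity at (P_x, M, P_o) gives x = 79 − 2.03(24) + 0.0387(7200) − 1.2(48) = 79 − 48.72 + 278.64 − 57.6 = 251.32.
∂x/∂P_x = −2.03, so E_p = (−2.03)·(24/251.32) ≈ -0.19.
|E_p| < 1: demand is inelastic.

-0.19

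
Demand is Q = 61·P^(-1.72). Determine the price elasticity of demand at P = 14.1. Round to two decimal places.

For a Cobb–Douglas (constant-elasticity) form Q = A·P^α·…, the elasticity with respect to P equals the exponent α at every point.
Here the exponent on P is -1.72, so the price elasticity of demand is -1.72.

-1.72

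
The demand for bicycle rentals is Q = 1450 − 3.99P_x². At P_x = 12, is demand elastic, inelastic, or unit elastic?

At P_x = 12, Q = 875.44.
dQ/dP_x = −2·3.99·P_x = −95.76.
Point elasticity E = (dQ/dP_x)·(P_x/Q) = -95.76 × 12/875.44 ≈ -1.313.
|E| ≈ 1.313 > 1, so demand is elastic.

elastic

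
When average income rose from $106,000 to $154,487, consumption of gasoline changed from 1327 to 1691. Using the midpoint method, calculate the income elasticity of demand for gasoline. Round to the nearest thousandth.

0.648

%ΔQ = (1691 − 1327)/[(1327+1691)/2] = 364/1509 ≈ 0.2412.
%ΔY = (154,487 − 106,000)/[(106,000+154,487)/2] = 48487/130243.5 ≈ 0.3723.
E_I = %ΔQ/%ΔY ≈ 0.648.
E_I ∈ (0,1): normal good (necessity).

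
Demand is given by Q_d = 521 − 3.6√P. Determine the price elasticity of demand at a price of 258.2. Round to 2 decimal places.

At P = 258.2, Q_d = 463.153.
dQ_d/dP = −3.6/(2√P) = −3.6/(2·16.0686).
Point elasticity E = (dQ_d/dP)·(P/Q_d) = -0.112 × 258.2/463.153 ≈ -0.06.
|E| < 1, so demand is inelastic at this price.

-0.06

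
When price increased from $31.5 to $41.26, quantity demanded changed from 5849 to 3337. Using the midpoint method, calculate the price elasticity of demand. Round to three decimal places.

-2.039

%ΔQ = (3337 − 5849)/[(5849 + 3337)/2] = -2512/4593 ≈ -0.5469.
%ΔP = (41.26 − 31.5)/[(31.5 + 41.26)/2] = 9.76/36.38 ≈ 0.2683.
Arc elasticity E = %ΔQ/%ΔP ≈ -0.5469/0.2683 ≈ -2.039.
|E| > 1: demand is elastic over this range.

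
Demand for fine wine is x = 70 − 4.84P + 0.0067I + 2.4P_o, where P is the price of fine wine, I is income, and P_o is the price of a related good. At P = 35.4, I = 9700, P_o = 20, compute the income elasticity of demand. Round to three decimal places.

5.577

x = 70 − 4.84(35.4) + 0.0067(9700) + 2.4(20) = 70 − 171.336 + 64.99 + 48 = 11.654.
∂x/∂I = +0.0067, so E_I = 0.0067·(9700/11.654) ≈ 5.577.
E_I > 1: normal good (luxury).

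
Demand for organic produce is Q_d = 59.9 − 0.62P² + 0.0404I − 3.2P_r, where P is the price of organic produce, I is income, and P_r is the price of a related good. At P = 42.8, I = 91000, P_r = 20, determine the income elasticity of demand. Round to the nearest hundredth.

1.45

Evaluating quantity at (P, I, P_r) gives Q_d = 59.9 − 0.62(42.8)² + 0.0404(91000) − 3.2(20) = 59.9 − 1135.7408 + 3676.4 − 64 = 2536.5592.
∂Q_d/∂I = +0.0404, so E_I = 0.0404·(91000/2536.5592) ≈ 1.45.
E_I > 1: normal good (luxury).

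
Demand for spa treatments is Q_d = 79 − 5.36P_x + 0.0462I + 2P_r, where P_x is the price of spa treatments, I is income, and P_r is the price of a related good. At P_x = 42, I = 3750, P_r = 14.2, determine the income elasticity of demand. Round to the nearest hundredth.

3.12

At the given point, Q_d = 79 − 5.36(42) + 0.0462(3750) + 2(14.2) = 79 − 225.12 + 173.25 + 28.4 = 55.53.
∂Q_d/∂I = +0.0462, so E_I = 0.0462·(3750/55.53) ≈ 3.12.
E_I > 1: normal good (luxury).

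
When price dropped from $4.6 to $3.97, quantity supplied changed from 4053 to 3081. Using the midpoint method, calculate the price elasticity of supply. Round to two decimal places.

%Δq = (3081 − 4053)/[(4053 + 3081)/2] = -972/3567 ≈ -0.2725.
%Δp = (3.97 − 4.6)/[(4.6 + 3.97)/2] = -0.63/4.285 ≈ -0.1470.
Arc elasticity E = %Δq/%Δp ≈ -0.2725/-0.1470 ≈ 1.85.
|E| > 1: supply is elastic over this range.

1.85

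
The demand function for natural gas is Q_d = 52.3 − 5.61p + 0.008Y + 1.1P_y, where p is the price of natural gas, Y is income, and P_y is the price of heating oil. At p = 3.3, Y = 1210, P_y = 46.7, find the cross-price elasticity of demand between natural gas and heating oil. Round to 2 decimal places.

Substituting, Q_d = 52.3 − 5.61(3.3) + 0.008(1210) + 1.1(46.7) = 52.3 − 18.513 + 9.68 + 51.37 = 94.837.
∂Q_d/∂P_y = +1.1, so E_xy = 1.1·(46.7/94.837) ≈ 0.54.
E_xy > 0: the goods are substitutes.

0.54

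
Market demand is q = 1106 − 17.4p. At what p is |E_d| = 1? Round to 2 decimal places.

For linear demand q = a − bp, E = −bp/(a − bp). |E| = 1 ⇒ bp = a − bp ⇒ p = a/(2b).
p = 1106/(2·17.4) ≈ 31.78.

31.78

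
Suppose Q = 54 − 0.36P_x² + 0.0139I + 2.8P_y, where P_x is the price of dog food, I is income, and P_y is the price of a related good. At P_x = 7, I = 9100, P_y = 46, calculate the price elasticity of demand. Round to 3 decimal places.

First evaluate Q: 54 − 0.36(7)² + 0.0139(9100) + 2.8(46) = 54 − 17.64 + 126.49 + 128.8 = 291.65.
∂Q/∂P_x = −2·0.36·P_x = -5.04, so E_p = -5.04·(7/291.65) ≈ -0.121.
|E_p| < 1: demand is inelastic.

-0.121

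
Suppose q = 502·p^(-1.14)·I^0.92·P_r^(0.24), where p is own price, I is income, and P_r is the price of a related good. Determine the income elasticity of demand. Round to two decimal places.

0.92

For a Cobb–Douglas (constant-elasticity) form q = A·I^α·…, the elasticity with respect to I equals the exponent α at every point.
Here the exponent on I is 0.92, so the income elasticity of demand is 0.92.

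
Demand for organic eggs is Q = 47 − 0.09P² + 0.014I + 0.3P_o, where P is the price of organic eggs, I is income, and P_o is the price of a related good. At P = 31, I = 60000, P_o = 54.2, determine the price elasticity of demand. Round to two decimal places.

Q = 47 − 0.09(31)² + 0.014(60000) + 0.3(54.2) = 47 − 86.49 + 840 + 16.26 = 816.77.
∂Q/∂P = −2·0.09·P = -5.58, so E_p = -5.58·(31/816.77) ≈ -0.21.
|E_p| < 1: demand is inelastic.

-0.21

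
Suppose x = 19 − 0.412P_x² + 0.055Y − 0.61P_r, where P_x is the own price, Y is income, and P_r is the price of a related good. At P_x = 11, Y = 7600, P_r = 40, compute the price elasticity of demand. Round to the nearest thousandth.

-0.275

Substituting, x = 19 − 0.412(11)² + 0.055(7600) − 0.61(40) = 19 − 49.852 + 418 − 24.4 = 362.748.
∂x/∂P_x = −2·0.412·P_x = -9.064, so E_p = -9.064·(11/362.748) ≈ -0.275.
|E_p| < 1: demand is inelastic.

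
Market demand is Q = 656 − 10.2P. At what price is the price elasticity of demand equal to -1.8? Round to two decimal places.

41.34

Set −bP/(a − bP) = −1.8 ⇒ bP = 1.8(a − bP) ⇒ bP(1+1.8) = 1.8·a.
P = 1.8·656/(10.2·2.8) ≈ 41.34.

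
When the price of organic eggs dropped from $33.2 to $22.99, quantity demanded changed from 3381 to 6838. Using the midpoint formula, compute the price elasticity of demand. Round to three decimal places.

-1.862

%Δq = (6838 − 3381)/[(3381 + 6838)/2] = 3457/5109.5 ≈ 0.6766.
%ΔP = (22.99 − 33.2)/[(33.2 + 22.99)/2] = -10.21/28.095 ≈ -0.3634.
Arc elasticity E = %Δq/%ΔP ≈ 0.6766/-0.3634 ≈ -1.862.
|E| > 1: demand is elastic over this range.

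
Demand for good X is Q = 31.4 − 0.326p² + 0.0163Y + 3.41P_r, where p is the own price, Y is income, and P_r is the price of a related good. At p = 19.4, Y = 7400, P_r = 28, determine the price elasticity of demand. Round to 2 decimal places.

First evaluate Q: 31.4 − 0.326(19.4)² + 0.0163(7400) + 3.41(28) = 31.4 − 122.6934 + 120.62 + 95.48 = 124.8066.
∂Q/∂p = −2·0.326·p = -12.6488, so E_p = -12.6488·(19.4/124.8066) ≈ -1.97.
|E_p| > 1: demand is elastic.

-1.97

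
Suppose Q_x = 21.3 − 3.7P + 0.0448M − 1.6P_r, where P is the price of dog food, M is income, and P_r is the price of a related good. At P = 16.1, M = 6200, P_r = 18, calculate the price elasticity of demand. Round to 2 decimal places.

-0.28

First evaluate Q_x: 21.3 − 3.7(16.1) + 0.0448(6200) − 1.6(18) = 21.3 − 59.57 + 277.76 − 28.8 = 210.69.
∂Q_x/∂P = −3.7, so E_p = (−3.7)·(16.1/210.69) ≈ -0.28.
|E_p| < 1: demand is inelastic.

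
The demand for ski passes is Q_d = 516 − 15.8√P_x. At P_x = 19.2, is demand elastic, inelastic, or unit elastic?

At P_x = 19.2, Q_d = 446.7679.
dQ_d/dP_x = −15.8/(2√P_x) = −15.8/(2·4.3818).
Point elasticity E = (dQ_d/dP_x)·(P_x/Q_d) = -1.8029 × 19.2/446.7679 ≈ -0.077.
|E| ≈ 0.077 < 1, so demand is inelastic.

inelastic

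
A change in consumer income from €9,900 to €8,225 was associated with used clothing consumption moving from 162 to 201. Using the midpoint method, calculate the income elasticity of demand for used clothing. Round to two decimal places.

%ΔQ = (201 − 162)/[(162+201)/2] = 39/181.5 ≈ 0.2149.
%ΔI = (8,225 − 9,900)/[(9,900+8,225)/2] = -1675/9062.5 ≈ -0.1848.
E_I = %ΔQ/%ΔI ≈ -1.16.
E_I < 0: inferior good.

-1.16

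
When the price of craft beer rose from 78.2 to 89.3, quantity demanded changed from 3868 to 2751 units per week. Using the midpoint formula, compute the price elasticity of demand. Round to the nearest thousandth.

-2.547

%ΔQ = (2751 − 3868)/[(3868 + 2751)/2] = -1117/3309.5 ≈ -0.3375.
%ΔP = (89.3 − 78.2)/[(78.2 + 89.3)/2] = 11.1/83.75 ≈ 0.1325.
Arc elasticity E = %ΔQ/%ΔP ≈ -0.3375/0.1325 ≈ -2.547.
|E| > 1: demand is elastic over this range.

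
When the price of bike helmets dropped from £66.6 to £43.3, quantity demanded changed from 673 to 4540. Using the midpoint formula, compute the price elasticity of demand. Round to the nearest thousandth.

-3.499

%ΔQ = (4540 − 673)/[(673 + 4540)/2] = 3867/2606.5 ≈ 1.4836.
%Δp = (43.3 − 66.6)/[(66.6 + 43.3)/2] = -23.3/54.95 ≈ -0.4240.
Arc elasticity E = %ΔQ/%Δp ≈ 1.4836/-0.4240 ≈ -3.499.
|E| > 1: demand is elastic over this range.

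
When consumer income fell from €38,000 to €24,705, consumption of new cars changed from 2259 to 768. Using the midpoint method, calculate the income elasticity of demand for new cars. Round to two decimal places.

2.32

%ΔQ = (768 − 2259)/[(2259+768)/2] = -1491/1513.5 ≈ -0.9851.
%ΔY = (24,705 − 38,000)/[(38,000+24,705)/2] = -13295/31352.5 ≈ -0.4240.
E_I = %ΔQ/%ΔY ≈ 2.32.
E_I > 1: normal good (luxury).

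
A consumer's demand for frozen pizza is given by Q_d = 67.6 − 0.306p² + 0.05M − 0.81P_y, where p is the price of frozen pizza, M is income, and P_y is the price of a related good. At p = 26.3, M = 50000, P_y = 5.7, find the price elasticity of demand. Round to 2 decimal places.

Substituting, Q_d = 67.6 − 0.306(26.3)² + 0.05(50000) − 0.81(5.7) = 67.6 − 211.6571 + 2500 − 4.617 = 2351.3259.
∂Q_d/∂p = −2·0.306·p = -16.0956, so E_p = -16.0956·(26.3/2351.3259) ≈ -0.18.
|E_p| < 1: demand is inelastic.

-0.18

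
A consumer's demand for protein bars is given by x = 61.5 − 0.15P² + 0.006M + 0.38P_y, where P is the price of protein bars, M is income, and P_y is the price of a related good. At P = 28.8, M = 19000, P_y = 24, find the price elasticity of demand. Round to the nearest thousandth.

First evaluate x: 61.5 − 0.15(28.8)² + 0.006(19000) + 0.38(24) = 61.5 − 124.416 + 114 + 9.12 = 60.204.
∂x/∂P = −2·0.15·P = -8.64, so E_p = -8.64·(28.8/60.204) ≈ -4.133.
|E_p| > 1: demand is elastic.

-4.133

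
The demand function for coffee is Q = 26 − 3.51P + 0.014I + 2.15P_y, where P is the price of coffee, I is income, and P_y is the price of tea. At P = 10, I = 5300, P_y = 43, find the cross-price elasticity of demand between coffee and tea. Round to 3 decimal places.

0.587

Evaluating quantity at (P, I, P_y) gives Q = 26 − 3.51(10) + 0.014(5300) + 2.15(43) = 26 − 35.1 + 74.2 + 92.45 = 157.55.
∂Q/∂P_y = +2.15, so E_xy = 2.15·(43/157.55) ≈ 0.587.
E_xy > 0: the goods are substitutes.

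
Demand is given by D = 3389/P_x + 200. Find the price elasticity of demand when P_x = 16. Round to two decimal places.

-0.51

At P_x = 16, D = 411.8125.
dD/dP_x = −3389/P_x² = −13.2383.
Point elasticity E = (dD/dP_x)·(P_x/D) = -13.2383 × 16/411.8125 ≈ -0.51.
|E| < 1, so demand is inelastic at this price.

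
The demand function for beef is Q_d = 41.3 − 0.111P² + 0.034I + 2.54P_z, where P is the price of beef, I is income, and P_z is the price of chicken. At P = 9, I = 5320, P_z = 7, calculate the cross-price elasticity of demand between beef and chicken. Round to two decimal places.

Evaluating quantity at (P, I, P_z) gives Q_d = 41.3 − 0.111(9)² + 0.034(5320) + 2.54(7) = 41.3 − 8.991 + 180.88 + 17.78 = 230.969.
∂Q_d/∂P_z = +2.54, so E_xy = 2.54·(7/230.969) ≈ 0.08.
E_xy > 0: the goods are substitutes.

0.08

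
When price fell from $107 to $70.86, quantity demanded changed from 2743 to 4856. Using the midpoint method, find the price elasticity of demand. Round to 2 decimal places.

-1.37

%ΔQ = (4856 − 2743)/[(2743 + 4856)/2] = 2113/3799.5 ≈ 0.5561.
%ΔP = (70.86 − 107)/[(107 + 70.86)/2] = -36.14/88.93 ≈ -0.4064.
Arc elasticity E = %ΔQ/%ΔP ≈ 0.5561/-0.4064 ≈ -1.37.
|E| > 1: demand is elastic over this range.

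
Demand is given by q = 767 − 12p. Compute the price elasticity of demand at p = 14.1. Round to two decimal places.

At p = 14.1, q = 597.8.
dq/dp = −12.
Point elasticity E = (dq/dp)·(p/q) = -12 × 14.1/597.8 ≈ -0.28.
|E| < 1, so demand is inelastic at this price.

-0.28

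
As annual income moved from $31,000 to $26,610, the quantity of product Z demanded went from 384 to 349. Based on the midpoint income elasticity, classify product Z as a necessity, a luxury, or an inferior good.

%ΔQ = (349 − 384)/[(384+349)/2] = -35/366.5 ≈ -0.0955.
%ΔY = (26,610 − 31,000)/[(31,000+26,610)/2] = -4390/28805 ≈ -0.1524.
E_I = %ΔQ/%ΔY ≈ 0.627.
E_I ∈ (0,1): normal good (necessity).

necessity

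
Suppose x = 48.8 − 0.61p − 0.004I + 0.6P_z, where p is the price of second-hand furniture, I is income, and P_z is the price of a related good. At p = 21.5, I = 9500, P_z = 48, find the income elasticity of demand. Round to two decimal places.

x = 48.8 − 0.61(21.5) − 0.004(9500) + 0.6(48) = 48.8 − 13.115 − 38 + 28.8 = 26.485.
∂x/∂I = −0.004, so E_I = -0.004·(9500/26.485) ≈ -1.43.
E_I < 0: inferior good.

-1.43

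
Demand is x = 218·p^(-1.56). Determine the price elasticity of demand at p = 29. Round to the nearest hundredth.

-1.56

For a Cobb–Douglas (constant-elasticity) form x = A·p^α·…, the elasticity with respect to p equals the exponent α at every point.
Here the exponent on p is -1.56, so the price elasticity of demand is -1.56.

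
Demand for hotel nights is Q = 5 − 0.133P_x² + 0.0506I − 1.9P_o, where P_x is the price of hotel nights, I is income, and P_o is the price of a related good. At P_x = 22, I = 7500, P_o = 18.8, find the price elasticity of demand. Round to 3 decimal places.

First evaluate Q: 5 − 0.133(22)² + 0.0506(7500) − 1.9(18.8) = 5 − 64.372 + 379.5 − 35.72 = 284.408.
∂Q/∂P_x = −2·0.133·P_x = -5.852, so E_p = -5.852·(22/284.408) ≈ -0.453.
|E_p| < 1: demand is inelastic.

-0.453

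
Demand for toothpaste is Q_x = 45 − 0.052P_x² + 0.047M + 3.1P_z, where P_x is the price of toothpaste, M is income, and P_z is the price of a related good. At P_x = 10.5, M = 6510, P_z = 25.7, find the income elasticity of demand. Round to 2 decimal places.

0.72

Q_x = 45 − 0.052(10.5)² + 0.047(6510) + 3.1(25.7) = 45 − 5.733 + 305.97 + 79.67 = 424.907.
∂Q_x/∂M = +0.047, so E_I = 0.047·(6510/424.907) ≈ 0.72.
E_I ∈ (0,1): normal good (necessity).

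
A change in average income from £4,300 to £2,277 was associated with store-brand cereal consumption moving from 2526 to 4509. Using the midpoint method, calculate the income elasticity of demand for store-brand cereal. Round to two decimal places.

%ΔQ = (4509 − 2526)/[(2526+4509)/2] = 1983/3517.5 ≈ 0.5638.
%ΔI = (2,277 − 4,300)/[(4,300+2,277)/2] = -2023/3288.5 ≈ -0.6152.
E_I = %ΔQ/%ΔI ≈ -0.92.
E_I < 0: inferior good.

-0.92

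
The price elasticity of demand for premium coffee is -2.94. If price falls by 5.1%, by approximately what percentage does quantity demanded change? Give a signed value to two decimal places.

%ΔQ ≈ E × %ΔP = (-2.94) × (-5.1%) ≈ 14.99%.

14.99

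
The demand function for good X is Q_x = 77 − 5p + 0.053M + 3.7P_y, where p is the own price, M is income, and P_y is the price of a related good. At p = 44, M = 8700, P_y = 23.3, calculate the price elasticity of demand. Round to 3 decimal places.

-0.544

Evaluating quantity at (p, M, P_y) gives Q_x = 77 − 5(44) + 0.053(8700) + 3.7(23.3) = 77 − 220 + 461.1 + 86.21 = 404.31.
∂Q_x/∂p = −5, so E_p = (−5)·(44/404.31) ≈ -0.544.
|E_p| < 1: demand is inelastic.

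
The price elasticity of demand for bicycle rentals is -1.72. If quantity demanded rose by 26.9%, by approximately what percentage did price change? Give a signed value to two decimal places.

%ΔQ ≈ E × %ΔP ⇒ %ΔP = %ΔQ / E = (26.9%)/(-1.72) ≈ -15.64%.

-15.64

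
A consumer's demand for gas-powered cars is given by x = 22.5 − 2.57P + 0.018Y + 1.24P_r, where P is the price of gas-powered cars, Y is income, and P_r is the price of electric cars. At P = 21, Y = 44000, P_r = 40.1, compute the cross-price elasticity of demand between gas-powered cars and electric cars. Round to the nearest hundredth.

0.06

Substituting, x = 22.5 − 2.57(21) + 0.018(44000) + 1.24(40.1) = 22.5 − 53.97 + 792 + 49.724 = 810.254.
∂x/∂P_r = +1.24, so E_xy = 1.24·(40.1/810.254) ≈ 0.06.
E_xy > 0: the goods are substitutes.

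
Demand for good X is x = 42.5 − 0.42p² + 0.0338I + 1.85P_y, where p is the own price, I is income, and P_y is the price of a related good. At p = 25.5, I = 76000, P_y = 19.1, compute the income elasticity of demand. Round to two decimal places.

x = 42.5 − 0.42(25.5)² + 0.0338(76000) + 1.85(19.1) = 42.5 − 273.105 + 2568.8 + 35.335 = 2373.53.
∂x/∂I = +0.0338, so E_I = 0.0338·(76000/2373.53) ≈ 1.08.
E_I > 1: normal good (luxury).

1.08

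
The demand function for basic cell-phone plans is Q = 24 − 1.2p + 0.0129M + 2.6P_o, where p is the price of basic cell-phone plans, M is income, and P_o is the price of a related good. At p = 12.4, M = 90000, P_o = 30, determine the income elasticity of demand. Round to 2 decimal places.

0.93

Substituting, Q = 24 − 1.2(12.4) + 0.0129(90000) + 2.6(30) = 24 − 14.88 + 1161 + 78 = 1248.12.
∂Q/∂M = +0.0129, so E_I = 0.0129·(90000/1248.12) ≈ 0.93.
E_I ∈ (0,1): normal good (necessity).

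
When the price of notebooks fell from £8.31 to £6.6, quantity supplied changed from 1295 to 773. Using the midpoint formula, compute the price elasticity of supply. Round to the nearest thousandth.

%Δq = (773 − 1295)/[(1295 + 773)/2] = -522/1034 ≈ -0.5048.
%Δp = (6.6 − 8.31)/[(8.31 + 6.6)/2] = -1.71/7.455 ≈ -0.2294.
Arc elasticity E = %Δq/%Δp ≈ -0.5048/-0.2294 ≈ 2.201.
|E| > 1: supply is elastic over this range.

2.201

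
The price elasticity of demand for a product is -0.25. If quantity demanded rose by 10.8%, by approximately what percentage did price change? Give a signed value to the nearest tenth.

%ΔQ ≈ E × %ΔP ⇒ %ΔP = %ΔQ / E = (10.8%)/(-0.25) = -43.2%.

-43.2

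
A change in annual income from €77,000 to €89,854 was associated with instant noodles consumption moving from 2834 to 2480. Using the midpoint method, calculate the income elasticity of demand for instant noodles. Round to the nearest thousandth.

-0.865

%ΔQ = (2480 − 2834)/[(2834+2480)/2] = -354/2657 ≈ -0.1332.
%ΔI = (89,854 − 77,000)/[(77,000+89,854)/2] = 12854/83427 ≈ 0.1541.
E_I = %ΔQ/%ΔI ≈ -0.865.
E_I < 0: inferior good.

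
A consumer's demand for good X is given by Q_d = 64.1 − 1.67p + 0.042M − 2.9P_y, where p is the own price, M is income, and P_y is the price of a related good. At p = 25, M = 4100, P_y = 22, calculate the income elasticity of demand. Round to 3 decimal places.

Q_d = 64.1 − 1.67(25) + 0.042(4100) − 2.9(22) = 64.1 − 41.75 + 172.2 − 63.8 = 130.75.
∂Q_d/∂M = +0.042, so E_I = 0.042·(4100/130.75) ≈ 1.317.
E_I > 1: normal good (luxury).

1.317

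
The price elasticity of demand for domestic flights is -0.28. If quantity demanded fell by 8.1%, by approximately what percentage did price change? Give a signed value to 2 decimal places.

28.93

%ΔQ ≈ E × %ΔP ⇒ %ΔP = %ΔQ / E = (-8.1%)/(-0.28) ≈ 28.93%.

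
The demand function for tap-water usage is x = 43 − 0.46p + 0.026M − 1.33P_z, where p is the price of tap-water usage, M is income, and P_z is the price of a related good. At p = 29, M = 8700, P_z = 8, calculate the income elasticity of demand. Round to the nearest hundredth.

0.92

x = 43 − 0.46(29) + 0.026(8700) − 1.33(8) = 43 − 13.34 + 226.2 − 10.64 = 245.22.
∂x/∂M = +0.026, so E_I = 0.026·(8700/245.22) ≈ 0.92.
E_I ∈ (0,1): normal good (necessity).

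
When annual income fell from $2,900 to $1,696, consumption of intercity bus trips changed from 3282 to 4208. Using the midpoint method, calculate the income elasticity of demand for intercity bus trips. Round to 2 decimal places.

%ΔQ = (4208 − 3282)/[(3282+4208)/2] = 926/3745 ≈ 0.2473.
%ΔM = (1,696 − 2,900)/[(2,900+1,696)/2] = -1204/2298 ≈ -0.5239.
E_I = %ΔQ/%ΔM ≈ -0.47.
E_I < 0: inferior good.

-0.47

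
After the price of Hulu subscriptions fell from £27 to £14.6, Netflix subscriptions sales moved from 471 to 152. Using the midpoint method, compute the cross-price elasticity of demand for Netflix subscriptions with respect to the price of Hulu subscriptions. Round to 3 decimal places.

%ΔQ_x = (152 − 471)/[(471+152)/2] = -319/311.5 ≈ -1.0241.
%ΔP_y = (14.6 − 27)/[(27+14.6)/2] ≈ -0.5962.
E_xy = -1.0241/-0.5962 ≈ 1.718.
E_xy > 0, so Netflix subscriptions and Hulu subscriptions are substitutes.

1.718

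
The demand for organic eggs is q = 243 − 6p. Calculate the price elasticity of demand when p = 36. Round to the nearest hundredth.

-8.00

At p = 36, q = 27.
dq/dp = −6.
Point elasticity E = (dq/dp)·(p/q) = -6 × 36/27 ≈ -8.00.
|E| > 1, so demand is elastic at this price.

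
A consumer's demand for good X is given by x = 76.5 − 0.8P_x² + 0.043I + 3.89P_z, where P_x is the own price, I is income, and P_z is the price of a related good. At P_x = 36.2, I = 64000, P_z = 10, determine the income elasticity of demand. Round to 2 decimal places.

Substituting, x = 76.5 − 0.8(36.2)² + 0.043(64000) + 3.89(10) = 76.5 − 1048.352 + 2752 + 38.9 = 1819.048.
∂x/∂I = +0.043, so E_I = 0.043·(64000/1819.048) ≈ 1.51.
E_I > 1: normal good (luxury).

1.51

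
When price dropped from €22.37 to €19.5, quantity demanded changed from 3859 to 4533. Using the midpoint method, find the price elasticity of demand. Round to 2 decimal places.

-1.17

%Δq = (4533 − 3859)/[(3859 + 4533)/2] = 674/4196 ≈ 0.1606.
%ΔP = (19.5 − 22.37)/[(22.37 + 19.5)/2] = -2.87/20.935 ≈ -0.1371.
Arc elasticity E = %Δq/%ΔP ≈ 0.1606/-0.1371 ≈ -1.17.
|E| > 1: demand is elastic over this range.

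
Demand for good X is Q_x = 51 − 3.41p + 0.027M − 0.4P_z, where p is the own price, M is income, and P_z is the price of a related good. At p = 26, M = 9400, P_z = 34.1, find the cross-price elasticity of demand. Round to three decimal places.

-0.067

Evaluating quantity at (p, M, P_z) gives Q_x = 51 − 3.41(26) + 0.027(9400) − 0.4(34.1) = 51 − 88.66 + 253.8 − 13.64 = 202.5.
∂Q_x/∂P_z = −0.4, so E_xy = -0.4·(34.1/202.5) ≈ -0.067.
E_xy < 0: the goods are complements.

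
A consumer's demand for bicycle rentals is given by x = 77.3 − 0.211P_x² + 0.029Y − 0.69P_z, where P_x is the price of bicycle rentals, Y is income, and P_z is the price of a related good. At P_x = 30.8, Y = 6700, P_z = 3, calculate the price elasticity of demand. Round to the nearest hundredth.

x = 77.3 − 0.211(30.8)² + 0.029(6700) − 0.69(3) = 77.3 − 200.163 + 194.3 − 2.07 = 69.367.
∂x/∂P_x = −2·0.211·P_x = -12.9976, so E_p = -12.9976·(30.8/69.367) ≈ -5.77.
|E_p| > 1: demand is elastic.

-5.77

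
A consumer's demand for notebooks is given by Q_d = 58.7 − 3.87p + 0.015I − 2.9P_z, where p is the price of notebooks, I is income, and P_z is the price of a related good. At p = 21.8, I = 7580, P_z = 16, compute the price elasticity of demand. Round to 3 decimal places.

-2.026

Q_d = 58.7 − 3.87(21.8) + 0.015(7580) − 2.9(16) = 58.7 − 84.366 + 113.7 − 46.4 = 41.634.
∂Q_d/∂p = −3.87, so E_p = (−3.87)·(21.8/41.634) ≈ -2.026.
|E_p| > 1: demand is elastic.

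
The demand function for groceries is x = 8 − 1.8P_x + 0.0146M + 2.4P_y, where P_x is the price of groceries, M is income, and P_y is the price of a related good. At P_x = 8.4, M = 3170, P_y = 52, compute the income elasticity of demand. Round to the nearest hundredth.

First evaluate x: 8 − 1.8(8.4) + 0.0146(3170) + 2.4(52) = 8 − 15.12 + 46.282 + 124.8 = 163.962.
∂x/∂M = +0.0146, so E_I = 0.0146·(3170/163.962) ≈ 0.28.
E_I ∈ (0,1): normal good (necessity).

0.28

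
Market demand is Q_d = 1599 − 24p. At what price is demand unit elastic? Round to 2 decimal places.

33.31

For linear demand Q_d = a − bp, E = −bp/(a − bp). |E| = 1 ⇒ bp = a − bp ⇒ p = a/(2b).
p = 1599/(2·24) ≈ 33.31.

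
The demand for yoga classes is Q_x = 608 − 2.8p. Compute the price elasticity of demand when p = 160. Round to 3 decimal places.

At p = 160, Q_x = 160.
dQ_x/dp = −2.8.
Point elasticity E = (dQ_x/dp)·(p/Q_x) = -2.8 × 160/160 ≈ -2.800.
|E| > 1, so demand is elastic at this price.

-2.800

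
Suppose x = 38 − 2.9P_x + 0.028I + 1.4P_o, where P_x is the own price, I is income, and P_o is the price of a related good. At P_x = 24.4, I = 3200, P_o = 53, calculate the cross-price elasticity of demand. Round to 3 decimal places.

Evaluating quantity at (P_x, I, P_o) gives x = 38 − 2.9(24.4) + 0.028(3200) + 1.4(53) = 38 − 70.76 + 89.6 + 74.2 = 131.04.
∂x/∂P_o = +1.4, so E_xy = 1.4·(53/131.04) ≈ 0.566.
E_xy > 0: the goods are substitutes.

0.566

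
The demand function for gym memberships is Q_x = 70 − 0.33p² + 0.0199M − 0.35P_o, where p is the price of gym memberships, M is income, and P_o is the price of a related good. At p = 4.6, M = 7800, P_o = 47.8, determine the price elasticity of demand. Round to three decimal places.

Substituting, Q_x = 70 − 0.33(4.6)² + 0.0199(7800) − 0.35(47.8) = 70 − 6.9828 + 155.22 − 16.73 = 201.5072.
∂Q_x/∂p = −2·0.33·p = -3.036, so E_p = -3.036·(4.6/201.5072) ≈ -0.069.
|E_p| < 1: demand is inelastic.

-0.069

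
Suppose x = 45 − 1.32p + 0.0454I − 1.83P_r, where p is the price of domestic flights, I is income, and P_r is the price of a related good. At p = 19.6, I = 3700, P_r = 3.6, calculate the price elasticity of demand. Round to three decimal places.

First evaluate x: 45 − 1.32(19.6) + 0.0454(3700) − 1.83(3.6) = 45 − 25.872 + 167.98 − 6.588 = 180.52.
∂x/∂p = −1.32, so E_p = (−1.32)·(19.6/180.52) ≈ -0.143.
|E_p| < 1: demand is inelastic.

-0.143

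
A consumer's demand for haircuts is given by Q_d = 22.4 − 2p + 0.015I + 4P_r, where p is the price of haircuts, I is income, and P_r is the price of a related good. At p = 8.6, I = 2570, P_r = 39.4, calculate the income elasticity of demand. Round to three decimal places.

0.191

Evaluating quantity at (p, I, P_r) gives Q_d = 22.4 − 2(8.6) + 0.015(2570) + 4(39.4) = 22.4 − 17.2 + 38.55 + 157.6 = 201.35.
∂Q_d/∂I = +0.015, so E_I = 0.015·(2570/201.35) ≈ 0.191.
E_I ∈ (0,1): normal good (necessity).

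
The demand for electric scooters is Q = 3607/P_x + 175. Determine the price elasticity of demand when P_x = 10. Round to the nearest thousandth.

At P_x = 10, Q = 535.7.
dQ/dP_x = −3607/P_x² = −36.07.
Point elasticity E = (dQ/dP_x)·(P_x/Q) = -36.07 × 10/535.7 ≈ -0.673.
|E| < 1, so demand is inelastic at this price.

-0.673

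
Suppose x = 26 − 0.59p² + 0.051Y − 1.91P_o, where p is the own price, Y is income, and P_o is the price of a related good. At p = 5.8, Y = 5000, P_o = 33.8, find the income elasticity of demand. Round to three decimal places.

x = 26 − 0.59(5.8)² + 0.051(5000) − 1.91(33.8) = 26 − 19.8476 + 255 − 64.558 = 196.5944.
∂x/∂Y = +0.051, so E_I = 0.051·(5000/196.5944) ≈ 1.297.
E_I > 1: normal good (luxury).

1.297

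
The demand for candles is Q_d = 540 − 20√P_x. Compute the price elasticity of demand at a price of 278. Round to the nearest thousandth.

-0.807

At P_x = 278, Q_d = 206.5334.
dQ_d/dP_x = −20/(2√P_x) = −20/(2·16.6733).
Point elasticity E = (dQ_d/dP_x)·(P_x/Q_d) = -0.5998 × 278/206.5334 ≈ -0.807.
|E| < 1, so demand is inelastic at this price.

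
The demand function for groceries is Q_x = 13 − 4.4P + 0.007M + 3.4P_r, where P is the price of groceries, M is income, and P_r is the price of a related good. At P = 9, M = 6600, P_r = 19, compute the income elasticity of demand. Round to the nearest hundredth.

Q_x = 13 − 4.4(9) + 0.007(6600) + 3.4(19) = 13 − 39.6 + 46.2 + 64.6 = 84.2.
∂Q_x/∂M = +0.007, so E_I = 0.007·(6600/84.2) ≈ 0.55.
E_I ∈ (0,1): normal good (necessity).

0.55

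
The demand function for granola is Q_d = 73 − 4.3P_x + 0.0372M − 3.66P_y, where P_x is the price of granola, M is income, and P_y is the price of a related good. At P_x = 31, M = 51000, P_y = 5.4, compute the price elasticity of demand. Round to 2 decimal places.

At the given point, Q_d = 73 − 4.3(31) + 0.0372(51000) − 3.66(5.4) = 73 − 133.3 + 1897.2 − 19.764 = 1817.136.
∂Q_d/∂P_x = −4.3, so E_p = (−4.3)·(31/1817.136) ≈ -0.07.
|E_p| < 1: demand is inelastic.

-0.07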